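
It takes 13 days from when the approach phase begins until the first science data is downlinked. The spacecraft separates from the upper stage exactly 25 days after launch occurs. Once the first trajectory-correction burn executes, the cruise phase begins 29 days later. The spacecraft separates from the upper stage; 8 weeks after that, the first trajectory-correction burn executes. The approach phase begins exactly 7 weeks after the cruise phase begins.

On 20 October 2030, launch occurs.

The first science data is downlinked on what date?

Launch occurs: Oct 20, 2030.
The spacecraft separates from the upper stage: Oct 20, 2030 + 25 days = Nov 14, 2030.
The first trajectory-correction burn executes: Nov 14, 2030 + 8 weeks = Jan 9, 2031.
The cruise phase begins: Jan 9, 2031 + 29 days = Feb 7, 2031.
The approach phase begins: Feb 7, 2031 + 7 weeks = Mar 28, 2031.
The first science data is downlinked: Mar 28, 2031 + 13 days = Apr 10, 2031.

10 April 2031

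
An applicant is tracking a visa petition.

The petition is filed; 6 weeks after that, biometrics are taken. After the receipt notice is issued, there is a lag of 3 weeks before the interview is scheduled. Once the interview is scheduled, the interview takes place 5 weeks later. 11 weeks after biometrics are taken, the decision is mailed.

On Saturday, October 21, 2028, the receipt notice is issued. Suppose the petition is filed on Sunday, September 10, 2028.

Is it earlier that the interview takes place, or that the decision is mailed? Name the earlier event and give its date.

The interview takes place — Saturday, December 16, 2028

The receipt notice is issued: Oct 21, 2028.
The interview is scheduled: Oct 21, 2028 + 3 weeks = Nov 11, 2028.
The interview takes place: Nov 11, 2028 + 5 weeks = Dec 16, 2028.
The petition is filed: Sep 10, 2028.
Biometrics are taken: Sep 10, 2028 + 6 weeks = Oct 22, 2028.
The decision is mailed: Oct 22, 2028 + 11 weeks = Jan 7, 2029.
Comparing: the interview takes place on Dec 16, 2028 vs the decision is mailed on Jan 7, 2029. Earlier: the interview takes place.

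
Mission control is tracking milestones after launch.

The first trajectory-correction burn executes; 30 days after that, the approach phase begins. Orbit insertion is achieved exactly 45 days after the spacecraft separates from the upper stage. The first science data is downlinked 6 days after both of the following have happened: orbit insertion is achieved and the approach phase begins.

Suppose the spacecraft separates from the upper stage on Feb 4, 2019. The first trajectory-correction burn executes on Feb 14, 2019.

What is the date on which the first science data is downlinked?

Mar 27, 2019

The spacecraft separates from the upper stage: Feb 4, 2019.
Orbit insertion is achieved: Feb 4, 2019 + 45 days = Mar 21, 2019.
The first trajectory-correction burn executes: Feb 14, 2019.
The approach phase begins: Feb 14, 2019 + 30 days = Mar 16, 2019.
Both prerequisites met — orbit insertion is achieved (Mar 21, 2019), the approach phase begins (Mar 16, 2019); the later is Mar 21, 2019.
The first science data is downlinked: Mar 21, 2019 + 6 days = Mar 27, 2019.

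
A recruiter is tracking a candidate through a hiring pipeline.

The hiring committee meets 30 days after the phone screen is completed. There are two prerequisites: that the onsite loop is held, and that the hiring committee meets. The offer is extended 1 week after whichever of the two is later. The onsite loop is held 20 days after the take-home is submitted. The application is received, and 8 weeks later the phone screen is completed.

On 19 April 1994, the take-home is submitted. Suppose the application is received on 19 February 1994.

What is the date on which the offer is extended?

23 May 1994

The take-home is submitted: Apr 19, 1994.
The onsite loop is held: Apr 19, 1994 + 20 days = May 9, 1994.
The application is received: Feb 19, 1994.
The phone screen is completed: Feb 19, 1994 + 8 weeks = Apr 16, 1994.
The hiring committee meets: Apr 16, 1994 + 30 days = May 16, 1994.
Both prerequisites met — the onsite loop is held (May 9, 1994), the hiring committee meets (May 16, 1994); the later is May 16, 1994.
The offer is extended: May 16, 1994 + 1 week = May 23, 1994.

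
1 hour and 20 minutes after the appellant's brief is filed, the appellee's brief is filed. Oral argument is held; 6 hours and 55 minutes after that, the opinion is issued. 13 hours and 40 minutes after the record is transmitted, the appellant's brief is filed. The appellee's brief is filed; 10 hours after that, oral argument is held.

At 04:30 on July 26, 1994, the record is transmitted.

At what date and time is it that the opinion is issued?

The record is transmitted: 04:30 Jul 26, 1994.
The appellant's brief is filed: 04:30 Jul 26, 1994 + 13h40m = 18:10 Jul 26, 1994.
The appellee's brief is filed: 18:10 Jul 26, 1994 + 1h20m = 19:30 Jul 26, 1994.
Oral argument is held: 19:30 Jul 26, 1994 + 10h = 05:30 Jul 27, 1994.
The opinion is issued: 05:30 Jul 27, 1994 + 6h55m = 12:25 Jul 27, 1994.

12:25 on July 27, 1994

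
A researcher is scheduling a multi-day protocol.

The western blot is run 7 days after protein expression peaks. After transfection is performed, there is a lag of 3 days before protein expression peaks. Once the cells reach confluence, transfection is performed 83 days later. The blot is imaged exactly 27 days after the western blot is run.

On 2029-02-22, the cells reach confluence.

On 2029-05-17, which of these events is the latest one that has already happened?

Transfection is performed

The cells reach confluence: Feb 22, 2029.
Transfection is performed: Feb 22, 2029 + 83 days = May 16, 2029.
Protein expression peaks: May 16, 2029 + 3 days = May 19, 2029.
The western blot is run: May 19, 2029 + 7 days = May 26, 2029.
The blot is imaged: May 26, 2029 + 27 days = Jun 22, 2029.
May 17, 2029 falls between when transfection is performed (May 16, 2029) and when protein expression peaks (May 19, 2029).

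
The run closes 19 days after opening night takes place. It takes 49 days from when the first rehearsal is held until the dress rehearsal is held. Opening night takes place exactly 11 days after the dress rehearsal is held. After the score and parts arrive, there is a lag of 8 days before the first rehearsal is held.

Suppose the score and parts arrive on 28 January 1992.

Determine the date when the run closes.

24 April 1992

The score and parts arrive: Jan 28, 1992.
The first rehearsal is held: Jan 28, 1992 + 8 days = Feb 5, 1992.
The dress rehearsal is held: Feb 5, 1992 + 49 days = Mar 25, 1992.
Opening night takes place: Mar 25, 1992 + 11 days = Apr 5, 1992.
The run closes: Apr 5, 1992 + 19 days = Apr 24, 1992.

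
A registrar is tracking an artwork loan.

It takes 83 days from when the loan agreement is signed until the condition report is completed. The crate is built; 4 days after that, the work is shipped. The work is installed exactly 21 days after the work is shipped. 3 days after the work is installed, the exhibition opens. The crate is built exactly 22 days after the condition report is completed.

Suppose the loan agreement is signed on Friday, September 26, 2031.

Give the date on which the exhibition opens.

Friday, February 6, 2032

The loan agreement is signed: Sep 26, 2031.
The condition report is completed: Sep 26, 2031 + 83 days = Dec 18, 2031.
The crate is built: Dec 18, 2031 + 22 days = Jan 9, 2032.
The work is shipped: Jan 9, 2032 + 4 days = Jan 13, 2032.
The work is installed: Jan 13, 2032 + 21 days = Feb 3, 2032.
The exhibition opens: Feb 3, 2032 + 3 days = Feb 6, 2032.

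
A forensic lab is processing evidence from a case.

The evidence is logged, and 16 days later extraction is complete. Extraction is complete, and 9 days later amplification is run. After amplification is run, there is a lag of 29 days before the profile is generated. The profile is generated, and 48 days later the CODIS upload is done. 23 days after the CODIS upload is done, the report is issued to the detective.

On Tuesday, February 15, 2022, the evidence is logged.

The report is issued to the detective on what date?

The evidence is logged: Feb 15, 2022.
Extraction is complete: Feb 15, 2022 + 16 days = Mar 3, 2022.
Amplification is run: Mar 3, 2022 + 9 days = Mar 12, 2022.
The profile is generated: Mar 12, 2022 + 29 days = Apr 10, 2022.
The CODIS upload is done: Apr 10, 2022 + 48 days = May 28, 2022.
The report is issued to the detective: May 28, 2022 + 23 days = Jun 20, 2022.

Monday, June 20, 2022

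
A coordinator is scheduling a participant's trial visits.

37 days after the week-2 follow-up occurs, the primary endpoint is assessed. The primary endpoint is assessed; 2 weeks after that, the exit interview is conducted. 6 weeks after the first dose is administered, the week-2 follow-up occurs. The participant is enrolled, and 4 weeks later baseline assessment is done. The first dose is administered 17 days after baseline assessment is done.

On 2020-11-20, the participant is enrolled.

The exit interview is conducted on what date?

The participant is enrolled: Nov 20, 2020.
Baseline assessment is done: Nov 20, 2020 + 4 weeks = Dec 18, 2020.
The first dose is administered: Dec 18, 2020 + 17 days = Jan 4, 2021.
The week-2 follow-up occurs: Jan 4, 2021 + 6 weeks = Feb 15, 2021.
The primary endpoint is assessed: Feb 15, 2021 + 37 days = Mar 24, 2021.
The exit interview is conducted: Mar 24, 2021 + 2 weeks = Apr 7, 2021.

2021-04-07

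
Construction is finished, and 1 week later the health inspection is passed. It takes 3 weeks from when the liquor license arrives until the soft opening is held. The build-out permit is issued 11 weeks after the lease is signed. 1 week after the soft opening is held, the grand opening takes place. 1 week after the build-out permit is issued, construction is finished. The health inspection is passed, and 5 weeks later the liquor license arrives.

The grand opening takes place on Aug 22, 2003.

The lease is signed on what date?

The grand opening takes place: Aug 22, 2003.
The soft opening is held: Aug 22, 2003 − 1 week = Aug 15, 2003.
The liquor license arrives: Aug 15, 2003 − 3 weeks = Jul 25, 2003.
The health inspection is passed: Jul 25, 2003 − 5 weeks = Jun 20, 2003.
Construction is finished: Jun 20, 2003 − 1 week = Jun 13, 2003.
The build-out permit is issued: Jun 13, 2003 − 1 week = Jun 6, 2003.
The lease is signed: Jun 6, 2003 − 11 weeks = Mar 21, 2003.

Mar 21, 2003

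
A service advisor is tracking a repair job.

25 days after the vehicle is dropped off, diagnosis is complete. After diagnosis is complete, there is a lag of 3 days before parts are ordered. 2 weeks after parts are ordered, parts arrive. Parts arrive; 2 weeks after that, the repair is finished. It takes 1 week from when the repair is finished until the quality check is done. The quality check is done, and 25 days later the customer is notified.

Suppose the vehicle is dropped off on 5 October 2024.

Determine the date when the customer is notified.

1 January 2025

The vehicle is dropped off: Oct 5, 2024.
Diagnosis is complete: Oct 5, 2024 + 25 days = Oct 30, 2024.
Parts are ordered: Oct 30, 2024 + 3 days = Nov 2, 2024.
Parts arrive: Nov 2, 2024 + 2 weeks = Nov 16, 2024.
The repair is finished: Nov 16, 2024 + 2 weeks = Nov 30, 2024.
The quality check is done: Nov 30, 2024 + 1 week = Dec 7, 2024.
The customer is notified: Dec 7, 2024 + 25 days = Jan 1, 2025.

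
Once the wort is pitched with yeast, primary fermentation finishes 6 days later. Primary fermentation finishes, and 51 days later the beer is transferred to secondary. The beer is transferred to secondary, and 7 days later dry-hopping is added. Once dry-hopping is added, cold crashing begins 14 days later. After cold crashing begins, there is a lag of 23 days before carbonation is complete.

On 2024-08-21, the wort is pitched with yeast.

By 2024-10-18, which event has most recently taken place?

The wort is pitched with yeast: Aug 21, 2024.
Primary fermentation finishes: Aug 21, 2024 + 6 days = Aug 27, 2024.
The beer is transferred to secondary: Aug 27, 2024 + 51 days = Oct 17, 2024.
Dry-hopping is added: Oct 17, 2024 + 7 days = Oct 24, 2024.
Cold crashing begins: Oct 24, 2024 + 14 days = Nov 7, 2024.
Carbonation is complete: Nov 7, 2024 + 23 days = Nov 30, 2024.
Oct 18, 2024 falls between when the beer is transferred to secondary (Oct 17, 2024) and when dry-hopping is added (Oct 24, 2024).

The beer is transferred to secondary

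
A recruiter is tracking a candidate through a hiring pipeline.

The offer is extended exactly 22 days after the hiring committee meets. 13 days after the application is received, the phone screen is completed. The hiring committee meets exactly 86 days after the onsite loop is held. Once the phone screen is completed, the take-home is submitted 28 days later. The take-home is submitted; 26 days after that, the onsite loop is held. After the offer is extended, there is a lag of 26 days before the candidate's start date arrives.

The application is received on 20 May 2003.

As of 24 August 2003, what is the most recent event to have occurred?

The onsite loop is held

The application is received: May 20, 2003.
The phone screen is completed: May 20, 2003 + 13 days = Jun 2, 2003.
The take-home is submitted: Jun 2, 2003 + 28 days = Jun 30, 2003.
The onsite loop is held: Jun 30, 2003 + 26 days = Jul 26, 2003.
The hiring committee meets: Jul 26, 2003 + 86 days = Oct 20, 2003.
The offer is extended: Oct 20, 2003 + 22 days = Nov 11, 2003.
The candidate's start date arrives: Nov 11, 2003 + 26 days = Dec 7, 2003.
Aug 24, 2003 falls between when the onsite loop is held (Jul 26, 2003) and when the hiring committee meets (Oct 20, 2003).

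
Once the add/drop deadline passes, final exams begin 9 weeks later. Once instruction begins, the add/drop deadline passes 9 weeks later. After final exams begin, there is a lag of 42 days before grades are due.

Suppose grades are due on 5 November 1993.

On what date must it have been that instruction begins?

Grades are due: Nov 5, 1993.
Final exams begin: Nov 5, 1993 − 42 days = Sep 24, 1993.
The add/drop deadline passes: Sep 24, 1993 − 9 weeks = Jul 23, 1993.
Instruction begins: Jul 23, 1993 − 9 weeks = May 21, 1993.

21 May 1993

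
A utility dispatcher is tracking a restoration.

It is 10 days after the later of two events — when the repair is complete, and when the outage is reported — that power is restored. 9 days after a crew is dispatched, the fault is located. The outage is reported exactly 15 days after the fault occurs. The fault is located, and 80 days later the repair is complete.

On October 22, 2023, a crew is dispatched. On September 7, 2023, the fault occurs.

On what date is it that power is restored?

January 29, 2024

A crew is dispatched: Oct 22, 2023.
The fault is located: Oct 22, 2023 + 9 days = Oct 31, 2023.
The repair is complete: Oct 31, 2023 + 80 days = Jan 19, 2024.
The fault occurs: Sep 7, 2023.
The outage is reported: Sep 7, 2023 + 15 days = Sep 22, 2023.
Both prerequisites met — the repair is complete (Jan 19, 2024), the outage is reported (Sep 22, 2023); the later is Jan 19, 2024.
Power is restored: Jan 19, 2024 + 10 days = Jan 29, 2024.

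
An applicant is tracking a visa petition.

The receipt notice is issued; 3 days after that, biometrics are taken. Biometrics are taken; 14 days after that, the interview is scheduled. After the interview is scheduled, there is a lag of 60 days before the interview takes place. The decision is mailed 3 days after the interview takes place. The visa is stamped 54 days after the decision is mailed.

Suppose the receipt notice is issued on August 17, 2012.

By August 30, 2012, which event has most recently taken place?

The receipt notice is issued: Aug 17, 2012.
Biometrics are taken: Aug 17, 2012 + 3 days = Aug 20, 2012.
The interview is scheduled: Aug 20, 2012 + 14 days = Sep 3, 2012.
The interview takes place: Sep 3, 2012 + 60 days = Nov 2, 2012.
The decision is mailed: Nov 2, 2012 + 3 days = Nov 5, 2012.
The visa is stamped: Nov 5, 2012 + 54 days = Dec 29, 2012.
Aug 30, 2012 falls between when biometrics are taken (Aug 20, 2012) and when the interview is scheduled (Sep 3, 2012).

Biometrics are taken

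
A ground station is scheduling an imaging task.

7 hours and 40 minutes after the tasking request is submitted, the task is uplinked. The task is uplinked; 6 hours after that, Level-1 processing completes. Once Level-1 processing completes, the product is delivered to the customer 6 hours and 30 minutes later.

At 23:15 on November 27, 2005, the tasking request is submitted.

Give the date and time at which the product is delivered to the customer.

19:25 on November 28, 2005

The tasking request is submitted: 23:15 Nov 27, 2005.
The task is uplinked: 23:15 Nov 27, 2005 + 7h40m = 06:55 Nov 28, 2005.
Level-1 processing completes: 06:55 Nov 28, 2005 + 6h = 12:55 Nov 28, 2005.
The product is delivered to the customer: 12:55 Nov 28, 2005 + 6h30m = 19:25 Nov 28, 2005.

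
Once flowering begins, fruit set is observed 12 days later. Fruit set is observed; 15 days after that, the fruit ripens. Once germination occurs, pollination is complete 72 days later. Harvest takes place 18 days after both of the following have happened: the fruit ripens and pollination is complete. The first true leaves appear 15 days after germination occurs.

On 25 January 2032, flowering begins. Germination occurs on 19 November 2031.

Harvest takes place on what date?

10 March 2032

Flowering begins: Jan 25, 2032.
Fruit set is observed: Jan 25, 2032 + 12 days = Feb 6, 2032.
The fruit ripens: Feb 6, 2032 + 15 days = Feb 21, 2032.
Germination occurs: Nov 19, 2031.
Pollination is complete: Nov 19, 2031 + 72 days = Jan 30, 2032.
Both prerequisites met — the fruit ripens (Feb 21, 2032), pollination is complete (Jan 30, 2032); the later is Feb 21, 2032.
Harvest takes place: Feb 21, 2032 + 18 days = Mar 10, 2032.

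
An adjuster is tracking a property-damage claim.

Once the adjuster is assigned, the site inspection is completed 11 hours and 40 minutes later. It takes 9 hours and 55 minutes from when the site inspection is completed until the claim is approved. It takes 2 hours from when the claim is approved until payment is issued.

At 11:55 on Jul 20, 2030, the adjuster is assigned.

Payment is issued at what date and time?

The adjuster is assigned: 11:55 Jul 20, 2030.
The site inspection is completed: 11:55 Jul 20, 2030 + 11h40m = 23:35 Jul 20, 2030.
The claim is approved: 23:35 Jul 20, 2030 + 9h55m = 09:30 Jul 21, 2030.
Payment is issued: 09:30 Jul 21, 2030 + 2h = 11:30 Jul 21, 2030.

11:30 on Jul 21, 2030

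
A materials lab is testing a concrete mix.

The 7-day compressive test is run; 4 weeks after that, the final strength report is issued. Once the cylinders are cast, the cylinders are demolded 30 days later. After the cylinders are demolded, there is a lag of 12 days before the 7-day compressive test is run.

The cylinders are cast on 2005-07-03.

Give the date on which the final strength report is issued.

The cylinders are cast: Jul 3, 2005.
The cylinders are demolded: Jul 3, 2005 + 30 days = Aug 2, 2005.
The 7-day compressive test is run: Aug 2, 2005 + 12 days = Aug 14, 2005.
The final strength report is issued: Aug 14, 2005 + 4 weeks = Sep 11, 2005.

2005-09-11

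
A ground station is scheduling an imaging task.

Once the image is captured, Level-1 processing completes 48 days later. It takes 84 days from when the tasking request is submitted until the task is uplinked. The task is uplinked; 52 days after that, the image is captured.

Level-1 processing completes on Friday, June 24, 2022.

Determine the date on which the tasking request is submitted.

Level-1 processing completes: Jun 24, 2022.
The image is captured: Jun 24, 2022 − 48 days = May 7, 2022.
The task is uplinked: May 7, 2022 − 52 days = Mar 16, 2022.
The tasking request is submitted: Mar 16, 2022 − 84 days = Dec 22, 2021.

Wednesday, December 22, 2021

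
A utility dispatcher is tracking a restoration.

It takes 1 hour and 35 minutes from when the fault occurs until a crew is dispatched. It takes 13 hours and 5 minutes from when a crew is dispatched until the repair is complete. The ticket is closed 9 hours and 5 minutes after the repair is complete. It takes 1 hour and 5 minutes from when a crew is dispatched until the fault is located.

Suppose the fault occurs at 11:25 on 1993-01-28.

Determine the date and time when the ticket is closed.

11:10 on 1993-01-29

The fault occurs: 11:25 Jan 28, 1993.
A crew is dispatched: 11:25 Jan 28, 1993 + 1h35m = 13:00 Jan 28, 1993.
The repair is complete: 13:00 Jan 28, 1993 + 13h05m = 02:05 Jan 29, 1993.
The ticket is closed: 02:05 Jan 29, 1993 + 9h05m = 11:10 Jan 29, 1993.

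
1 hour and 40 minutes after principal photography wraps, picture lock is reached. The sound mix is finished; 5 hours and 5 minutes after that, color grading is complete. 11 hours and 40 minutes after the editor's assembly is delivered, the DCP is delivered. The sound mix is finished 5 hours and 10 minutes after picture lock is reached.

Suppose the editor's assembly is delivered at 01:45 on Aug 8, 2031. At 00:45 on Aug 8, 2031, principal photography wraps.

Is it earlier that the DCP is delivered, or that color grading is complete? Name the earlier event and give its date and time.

Color grading is complete — 12:40 on Aug 8, 2031

The editor's assembly is delivered: 01:45 Aug 8, 2031.
The DCP is delivered: 01:45 Aug 8, 2031 + 11h40m = 13:25 Aug 8, 2031.
Principal photography wraps: 00:45 Aug 8, 2031.
Picture lock is reached: 00:45 Aug 8, 2031 + 1h40m = 02:25 Aug 8, 2031.
The sound mix is finished: 02:25 Aug 8, 2031 + 5h10m = 07:35 Aug 8, 2031.
Color grading is complete: 07:35 Aug 8, 2031 + 5h05m = 12:40 Aug 8, 2031.
Comparing: the DCP is delivered at 13:25 Aug 8, 2031 vs color grading is complete at 12:40 Aug 8, 2031. Earlier: color grading is complete.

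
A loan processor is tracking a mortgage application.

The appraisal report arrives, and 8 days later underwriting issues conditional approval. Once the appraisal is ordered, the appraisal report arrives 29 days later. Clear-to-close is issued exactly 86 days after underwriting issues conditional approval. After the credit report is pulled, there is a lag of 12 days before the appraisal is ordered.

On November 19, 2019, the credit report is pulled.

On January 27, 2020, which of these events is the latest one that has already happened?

The credit report is pulled: Nov 19, 2019.
The appraisal is ordered: Nov 19, 2019 + 12 days = Dec 1, 2019.
The appraisal report arrives: Dec 1, 2019 + 29 days = Dec 30, 2019.
Underwriting issues conditional approval: Dec 30, 2019 + 8 days = Jan 7, 2020.
Clear-to-close is issued: Jan 7, 2020 + 86 days = Apr 2, 2020.
Jan 27, 2020 falls between when underwriting issues conditional approval (Jan 7, 2020) and when clear-to-close is issued (Apr 2, 2020).

Underwriting issues conditional approval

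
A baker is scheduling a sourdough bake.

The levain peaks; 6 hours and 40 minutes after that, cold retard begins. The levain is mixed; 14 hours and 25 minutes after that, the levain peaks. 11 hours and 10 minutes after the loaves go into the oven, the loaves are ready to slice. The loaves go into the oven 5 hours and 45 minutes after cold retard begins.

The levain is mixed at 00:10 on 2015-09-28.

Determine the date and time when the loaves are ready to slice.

14:10 on 2015-09-29

The levain is mixed: 00:10 Sep 28, 2015.
The levain peaks: 00:10 Sep 28, 2015 + 14h25m = 14:35 Sep 28, 2015.
Cold retard begins: 14:35 Sep 28, 2015 + 6h40m = 21:15 Sep 28, 2015.
The loaves go into the oven: 21:15 Sep 28, 2015 + 5h45m = 03:00 Sep 29, 2015.
The loaves are ready to slice: 03:00 Sep 29, 2015 + 11h10m = 14:10 Sep 29, 2015.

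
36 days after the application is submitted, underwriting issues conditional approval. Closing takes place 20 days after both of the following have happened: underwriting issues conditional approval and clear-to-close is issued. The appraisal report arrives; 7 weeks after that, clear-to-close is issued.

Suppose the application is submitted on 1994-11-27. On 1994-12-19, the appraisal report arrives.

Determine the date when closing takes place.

The application is submitted: Nov 27, 1994.
Underwriting issues conditional approval: Nov 27, 1994 + 36 days = Jan 2, 1995.
The appraisal report arrives: Dec 19, 1994.
Clear-to-close is issued: Dec 19, 1994 + 7 weeks = Feb 6, 1995.
Both prerequisites met — underwriting issues conditional approval (Jan 2, 1995), clear-to-close is issued (Feb 6, 1995); the later is Feb 6, 1995.
Closing takes place: Feb 6, 1995 + 20 days = Feb 26, 1995.

1995-02-26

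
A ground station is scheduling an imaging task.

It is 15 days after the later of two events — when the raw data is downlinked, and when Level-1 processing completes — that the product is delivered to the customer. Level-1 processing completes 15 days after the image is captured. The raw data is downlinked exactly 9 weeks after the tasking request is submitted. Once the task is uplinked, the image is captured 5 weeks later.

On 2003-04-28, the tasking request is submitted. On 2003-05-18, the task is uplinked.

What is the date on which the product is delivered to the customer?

The tasking request is submitted: Apr 28, 2003.
The raw data is downlinked: Apr 28, 2003 + 9 weeks = Jun 30, 2003.
The task is uplinked: May 18, 2003.
The image is captured: May 18, 2003 + 5 weeks = Jun 22, 2003.
Level-1 processing completes: Jun 22, 2003 + 15 days = Jul 7, 2003.
Both prerequisites met — the raw data is downlinked (Jun 30, 2003), Level-1 processing completes (Jul 7, 2003); the later is Jul 7, 2003.
The product is delivered to the customer: Jul 7, 2003 + 15 days = Jul 22, 2003.

2003-07-22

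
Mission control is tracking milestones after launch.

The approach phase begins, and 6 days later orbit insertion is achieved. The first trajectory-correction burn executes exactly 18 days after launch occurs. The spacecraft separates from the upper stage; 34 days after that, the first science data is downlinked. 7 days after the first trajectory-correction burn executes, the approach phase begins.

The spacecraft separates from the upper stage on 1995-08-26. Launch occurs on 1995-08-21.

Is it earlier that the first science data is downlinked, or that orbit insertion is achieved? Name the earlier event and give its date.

The spacecraft separates from the upper stage: Aug 26, 1995.
The first science data is downlinked: Aug 26, 1995 + 34 days = Sep 29, 1995.
Launch occurs: Aug 21, 1995.
The first trajectory-correction burn executes: Aug 21, 1995 + 18 days = Sep 8, 1995.
The approach phase begins: Sep 8, 1995 + 7 days = Sep 15, 1995.
Orbit insertion is achieved: Sep 15, 1995 + 6 days = Sep 21, 1995.
Comparing: the first science data is downlinked on Sep 29, 1995 vs orbit insertion is achieved on Sep 21, 1995. Earlier: orbit insertion is achieved.

Orbit insertion is achieved — 1995-09-21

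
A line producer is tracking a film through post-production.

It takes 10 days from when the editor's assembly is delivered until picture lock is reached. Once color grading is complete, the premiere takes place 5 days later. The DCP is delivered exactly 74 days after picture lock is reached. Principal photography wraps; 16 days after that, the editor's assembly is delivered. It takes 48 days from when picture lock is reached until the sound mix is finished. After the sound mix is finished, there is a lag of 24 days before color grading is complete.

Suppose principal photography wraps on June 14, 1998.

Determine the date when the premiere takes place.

September 25, 1998

Principal photography wraps: Jun 14, 1998.
The editor's assembly is delivered: Jun 14, 1998 + 16 days = Jun 30, 1998.
Picture lock is reached: Jun 30, 1998 + 10 days = Jul 10, 1998.
The sound mix is finished: Jul 10, 1998 + 48 days = Aug 27, 1998.
Color grading is complete: Aug 27, 1998 + 24 days = Sep 20, 1998.
The premiere takes place: Sep 20, 1998 + 5 days = Sep 25, 1998.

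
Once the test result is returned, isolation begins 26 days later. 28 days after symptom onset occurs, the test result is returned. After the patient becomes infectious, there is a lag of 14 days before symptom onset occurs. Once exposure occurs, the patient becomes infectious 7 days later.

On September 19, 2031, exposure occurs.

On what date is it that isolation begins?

Exposure occurs: Sep 19, 2031.
The patient becomes infectious: Sep 19, 2031 + 7 days = Sep 26, 2031.
Symptom onset occurs: Sep 26, 2031 + 14 days = Oct 10, 2031.
The test result is returned: Oct 10, 2031 + 28 days = Nov 7, 2031.
Isolation begins: Nov 7, 2031 + 26 days = Dec 3, 2031.

December 3, 2031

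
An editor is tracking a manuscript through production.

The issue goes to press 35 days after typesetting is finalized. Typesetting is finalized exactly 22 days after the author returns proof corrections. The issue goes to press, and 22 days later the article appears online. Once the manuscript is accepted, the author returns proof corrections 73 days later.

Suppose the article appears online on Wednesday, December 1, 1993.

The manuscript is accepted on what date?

The article appears online: Dec 1, 1993.
The issue goes to press: Dec 1, 1993 − 22 days = Nov 9, 1993.
Typesetting is finalized: Nov 9, 1993 − 35 days = Oct 5, 1993.
The author returns proof corrections: Oct 5, 1993 − 22 days = Sep 13, 1993.
The manuscript is accepted: Sep 13, 1993 − 73 days = Jul 2, 1993.

Friday, July 2, 1993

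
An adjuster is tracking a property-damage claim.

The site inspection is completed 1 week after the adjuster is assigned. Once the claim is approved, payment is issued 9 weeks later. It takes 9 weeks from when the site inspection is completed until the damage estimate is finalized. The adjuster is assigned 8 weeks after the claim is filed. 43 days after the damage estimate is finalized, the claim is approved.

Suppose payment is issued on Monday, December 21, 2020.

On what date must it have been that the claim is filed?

Sunday, May 3, 2020

Payment is issued: Dec 21, 2020.
The claim is approved: Dec 21, 2020 − 9 weeks = Oct 19, 2020.
The damage estimate is finalized: Oct 19, 2020 − 43 days = Sep 6, 2020.
The site inspection is completed: Sep 6, 2020 − 9 weeks = Jul 5, 2020.
The adjuster is assigned: Jul 5, 2020 − 1 week = Jun 28, 2020.
The claim is filed: Jun 28, 2020 − 8 weeks = May 3, 2020.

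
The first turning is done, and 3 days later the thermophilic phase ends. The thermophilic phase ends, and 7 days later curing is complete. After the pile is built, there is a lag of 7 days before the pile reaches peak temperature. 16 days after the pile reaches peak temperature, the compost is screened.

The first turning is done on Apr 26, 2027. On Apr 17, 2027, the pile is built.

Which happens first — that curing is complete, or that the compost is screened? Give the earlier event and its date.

The first turning is done: Apr 26, 2027.
The thermophilic phase ends: Apr 26, 2027 + 3 days = Apr 29, 2027.
Curing is complete: Apr 29, 2027 + 7 days = May 6, 2027.
The pile is built: Apr 17, 2027.
The pile reaches peak temperature: Apr 17, 2027 + 7 days = Apr 24, 2027.
The compost is screened: Apr 24, 2027 + 16 days = May 10, 2027.
Comparing: curing is complete on May 6, 2027 vs the compost is screened on May 10, 2027. Earlier: curing is complete.

Curing is complete — May 6, 2027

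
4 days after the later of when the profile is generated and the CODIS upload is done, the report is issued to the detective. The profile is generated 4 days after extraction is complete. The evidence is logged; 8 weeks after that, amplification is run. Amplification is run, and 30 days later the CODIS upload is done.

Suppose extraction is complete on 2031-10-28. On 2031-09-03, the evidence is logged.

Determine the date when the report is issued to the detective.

Extraction is complete: Oct 28, 2031.
The profile is generated: Oct 28, 2031 + 4 days = Nov 1, 2031.
The evidence is logged: Sep 3, 2031.
Amplification is run: Sep 3, 2031 + 8 weeks = Oct 29, 2031.
The CODIS upload is done: Oct 29, 2031 + 30 days = Nov 28, 2031.
Both prerequisites met — the profile is generated (Nov 1, 2031), the CODIS upload is done (Nov 28, 2031); the later is Nov 28, 2031.
The report is issued to the detective: Nov 28, 2031 + 4 days = Dec 2, 2031.

2031-12-02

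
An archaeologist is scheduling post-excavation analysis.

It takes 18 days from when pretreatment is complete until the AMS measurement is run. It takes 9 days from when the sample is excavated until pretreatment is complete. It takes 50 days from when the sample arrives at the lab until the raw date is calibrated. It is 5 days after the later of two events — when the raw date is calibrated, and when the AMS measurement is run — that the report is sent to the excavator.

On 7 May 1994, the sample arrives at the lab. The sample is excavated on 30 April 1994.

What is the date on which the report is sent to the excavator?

The sample arrives at the lab: May 7, 1994.
The raw date is calibrated: May 7, 1994 + 50 days = Jun 26, 1994.
The sample is excavated: Apr 30, 1994.
Pretreatment is complete: Apr 30, 1994 + 9 days = May 9, 1994.
The AMS measurement is run: May 9, 1994 + 18 days = May 27, 1994.
Both prerequisites met — the raw date is calibrated (Jun 26, 1994), the AMS measurement is run (May 27, 1994); the later is Jun 26, 1994.
The report is sent to the excavator: Jun 26, 1994 + 5 days = Jul 1, 1994.

1 July 1994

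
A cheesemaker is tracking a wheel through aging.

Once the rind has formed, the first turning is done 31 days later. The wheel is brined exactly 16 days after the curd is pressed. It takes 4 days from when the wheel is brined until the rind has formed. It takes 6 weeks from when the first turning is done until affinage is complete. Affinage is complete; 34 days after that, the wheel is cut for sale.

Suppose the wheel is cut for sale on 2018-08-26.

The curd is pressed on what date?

The wheel is cut for sale: Aug 26, 2018.
Affinage is complete: Aug 26, 2018 − 34 days = Jul 23, 2018.
The first turning is done: Jul 23, 2018 − 6 weeks = Jun 11, 2018.
The rind has formed: Jun 11, 2018 − 31 days = May 11, 2018.
The wheel is brined: May 11, 2018 − 4 days = May 7, 2018.
The curd is pressed: May 7, 2018 − 16 days = Apr 21, 2018.

2018-04-21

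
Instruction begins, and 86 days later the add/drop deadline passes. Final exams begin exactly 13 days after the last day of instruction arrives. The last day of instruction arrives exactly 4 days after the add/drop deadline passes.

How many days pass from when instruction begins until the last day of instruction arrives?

90 days

Causal path: instruction begins → the add/drop deadline passes → the last day of instruction arrives.
Total delay along the path: 86 + 4 = 90 days.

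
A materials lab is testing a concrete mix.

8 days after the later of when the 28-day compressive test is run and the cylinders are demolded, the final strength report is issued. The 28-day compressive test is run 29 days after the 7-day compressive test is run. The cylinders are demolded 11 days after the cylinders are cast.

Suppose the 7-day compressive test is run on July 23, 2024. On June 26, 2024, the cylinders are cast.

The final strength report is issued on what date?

August 29, 2024

The 7-day compressive test is run: Jul 23, 2024.
The 28-day compressive test is run: Jul 23, 2024 + 29 days = Aug 21, 2024.
The cylinders are cast: Jun 26, 2024.
The cylinders are demolded: Jun 26, 2024 + 11 days = Jul 7, 2024.
Both prerequisites met — the 28-day compressive test is run (Aug 21, 2024), the cylinders are demolded (Jul 7, 2024); the later is Aug 21, 2024.
The final strength report is issued: Aug 21, 2024 + 8 days = Aug 29, 2024.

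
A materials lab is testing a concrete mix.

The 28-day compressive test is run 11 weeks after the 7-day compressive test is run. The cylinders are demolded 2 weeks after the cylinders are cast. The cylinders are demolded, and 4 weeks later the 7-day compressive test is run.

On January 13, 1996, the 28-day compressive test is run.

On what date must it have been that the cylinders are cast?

The 28-day compressive test is run: Jan 13, 1996.
The 7-day compressive test is run: Jan 13, 1996 − 11 weeks = Oct 28, 1995.
The cylinders are demolded: Oct 28, 1995 − 4 weeks = Sep 30, 1995.
The cylinders are cast: Sep 30, 1995 − 2 weeks = Sep 16, 1995.

September 16, 1995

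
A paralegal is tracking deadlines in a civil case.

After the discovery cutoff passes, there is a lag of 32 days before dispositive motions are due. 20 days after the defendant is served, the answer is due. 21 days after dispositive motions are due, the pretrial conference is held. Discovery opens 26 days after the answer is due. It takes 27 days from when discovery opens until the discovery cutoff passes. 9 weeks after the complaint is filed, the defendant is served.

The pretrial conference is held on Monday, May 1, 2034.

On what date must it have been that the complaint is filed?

Monday, October 24, 2033

The pretrial conference is held: May 1, 2034.
Dispositive motions are due: May 1, 2034 − 21 days = Apr 10, 2034.
The discovery cutoff passes: Apr 10, 2034 − 32 days = Mar 9, 2034.
Discovery opens: Mar 9, 2034 − 27 days = Feb 10, 2034.
The answer is due: Feb 10, 2034 − 26 days = Jan 15, 2034.
The defendant is served: Jan 15, 2034 − 20 days = Dec 26, 2033.
The complaint is filed: Dec 26, 2033 − 9 weeks = Oct 24, 2033.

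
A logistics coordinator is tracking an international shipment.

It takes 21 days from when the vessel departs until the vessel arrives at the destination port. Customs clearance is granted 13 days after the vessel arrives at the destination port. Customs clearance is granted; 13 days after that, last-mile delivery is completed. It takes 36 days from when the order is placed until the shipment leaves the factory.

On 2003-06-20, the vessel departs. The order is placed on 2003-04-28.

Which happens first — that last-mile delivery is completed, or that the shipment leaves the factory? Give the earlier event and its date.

The shipment leaves the factory — 2003-06-03

The vessel departs: Jun 20, 2003.
The vessel arrives at the destination port: Jun 20, 2003 + 21 days = Jul 11, 2003.
Customs clearance is granted: Jul 11, 2003 + 13 days = Jul 24, 2003.
Last-mile delivery is completed: Jul 24, 2003 + 13 days = Aug 6, 2003.
The order is placed: Apr 28, 2003.
The shipment leaves the factory: Apr 28, 2003 + 36 days = Jun 3, 2003.
Comparing: last-mile delivery is completed on Aug 6, 2003 vs the shipment leaves the factory on Jun 3, 2003. Earlier: the shipment leaves the factory.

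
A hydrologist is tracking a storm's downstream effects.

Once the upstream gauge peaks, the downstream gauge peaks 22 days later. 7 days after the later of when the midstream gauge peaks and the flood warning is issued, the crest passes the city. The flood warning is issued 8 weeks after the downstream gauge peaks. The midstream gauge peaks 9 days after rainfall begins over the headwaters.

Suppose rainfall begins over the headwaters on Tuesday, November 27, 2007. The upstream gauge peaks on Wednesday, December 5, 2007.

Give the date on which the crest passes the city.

Rainfall begins over the headwaters: Nov 27, 2007.
The midstream gauge peaks: Nov 27, 2007 + 9 days = Dec 6, 2007.
The upstream gauge peaks: Dec 5, 2007.
The downstream gauge peaks: Dec 5, 2007 + 22 days = Dec 27, 2007.
The flood warning is issued: Dec 27, 2007 + 8 weeks = Feb 21, 2008.
Both prerequisites met — the midstream gauge peaks (Dec 6, 2007), the flood warning is issued (Feb 21, 2008); the later is Feb 21, 2008.
The crest passes the city: Feb 21, 2008 + 7 days = Feb 28, 2008.

Thursday, February 28, 2008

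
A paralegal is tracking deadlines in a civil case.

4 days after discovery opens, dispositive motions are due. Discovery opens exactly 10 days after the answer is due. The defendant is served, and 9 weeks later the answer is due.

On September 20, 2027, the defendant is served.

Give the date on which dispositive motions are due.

December 6, 2027

The defendant is served: Sep 20, 2027.
The answer is due: Sep 20, 2027 + 9 weeks = Nov 22, 2027.
Discovery opens: Nov 22, 2027 + 10 days = Dec 2, 2027.
Dispositive motions are due: Dec 2, 2027 + 4 days = Dec 6, 2027.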